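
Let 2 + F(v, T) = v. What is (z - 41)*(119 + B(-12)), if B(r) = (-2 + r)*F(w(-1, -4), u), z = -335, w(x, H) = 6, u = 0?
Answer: -23688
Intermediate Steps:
F(v, T) = -2 + v
B(r) = -8 + 4*r (B(r) = (-2 + r)*(-2 + 6) = (-2 + r)*4 = -8 + 4*r)
(z - 41)*(119 + B(-12)) = (-335 - 41)*(119 + (-8 + 4*(-12))) = -376*(119 + (-8 - 48)) = -376*(119 - 56) = -376*63 = -23688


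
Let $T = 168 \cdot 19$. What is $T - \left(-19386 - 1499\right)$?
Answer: $24077$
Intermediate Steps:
$T = 3192$
$T - \left(-19386 - 1499\right) = 3192 - \left(-19386 - 1499\right) = 3192 - -20885 = 3192 + 20885 = 24077$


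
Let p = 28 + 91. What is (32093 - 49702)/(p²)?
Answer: -17609/14161 ≈ -1.2435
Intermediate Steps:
p = 119
(32093 - 49702)/(p²) = (32093 - 49702)/(119²) = -17609/14161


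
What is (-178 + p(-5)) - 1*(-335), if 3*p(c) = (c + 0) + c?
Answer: 461/3 ≈ 153.67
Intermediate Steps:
p(c) = 2*c/3 (p(c) = ((c + 0) + c)/3 = (c + c)/3 = (2*c)/3 = 2*c/3)
(-178 + p(-5)) - 1*(-335) = (-178 + (⅔)*(-5)) - 1*(-335) = (-178 - 10/3) + 335 = -544/3 + 335 = 461/3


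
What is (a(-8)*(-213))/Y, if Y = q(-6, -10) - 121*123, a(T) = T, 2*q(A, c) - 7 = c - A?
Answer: -1136/9921 ≈ -0.11450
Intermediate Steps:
q(A, c) = 7/2 + c/2 - A/2 (q(A, c) = 7/2 + (c - A)/2 = 7/2 + (c/2 - A/2) = 7/2 + c/2 - A/2)
Y = -29763/2 (Y = (7/2 + (1/2)*(-10) - 1/2*(-6)) - 121*123 = (7/2 - 5 + 3) - 14883 = 3/2 - 14883 = -29763/2 ≈ -14882.)
(a(-8)*(-213))/Y = (-8*(-213))/(-29763/2) = 1704*(-2/29763) = -1136/9921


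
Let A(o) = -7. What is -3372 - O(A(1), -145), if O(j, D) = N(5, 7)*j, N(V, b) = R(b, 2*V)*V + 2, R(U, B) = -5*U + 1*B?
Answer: -4233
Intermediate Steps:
R(U, B) = B - 5*U (R(U, B) = -5*U + B = B - 5*U)
N(V, b) = 2 + V*(-5*b + 2*V) (N(V, b) = (2*V - 5*b)*V + 2 = (-5*b + 2*V)*V + 2 = V*(-5*b + 2*V) + 2 = 2 + V*(-5*b + 2*V))
O(j, D) = -123*j (O(j, D) = (2 + 5*(-5*7 + 2*5))*j = (2 + 5*(-35 + 10))*j = (2 + 5*(-25))*j = (2 - 125)*j = -123*j)
-3372 - O(A(1), -145) = -3372 - (-123)*(-7) = -3372 - 1*861 = -3372 - 861 = -4233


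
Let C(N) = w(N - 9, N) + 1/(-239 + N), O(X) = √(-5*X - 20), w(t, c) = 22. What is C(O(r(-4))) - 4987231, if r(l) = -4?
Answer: -1191942952/239 ≈ -4.9872e+6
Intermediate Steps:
O(X) = √(-20 - 5*X)
C(N) = 22 + 1/(-239 + N)
C(O(r(-4))) - 4987231 = (-5257 + 22*√(-20 - 5*(-4)))/(-239 + √(-20 - 5*(-4))) - 4987231 = (-5257 + 22*√(-20 + 20))/(-239 + √(-20 + 20)) - 4987231 = (-5257 + 22*√0)/(-239 + √0) - 4987231 = (-5257 + 22*0)/(-239 + 0) - 4987231 = (-5257 + 0)/(-239) - 4987231 = -1/239*(-5257) - 4987231 = 5257/239 - 4987231 = -1191942952/239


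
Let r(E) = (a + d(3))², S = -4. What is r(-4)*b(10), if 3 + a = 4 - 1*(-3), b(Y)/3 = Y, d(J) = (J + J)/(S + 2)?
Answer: 30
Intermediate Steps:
d(J) = -J (d(J) = (J + J)/(-4 + 2) = (2*J)/(-2) = (2*J)*(-½) = -J)
b(Y) = 3*Y
a = 4 (a = -3 + (4 - 1*(-3)) = -3 + (4 + 3) = -3 + 7 = 4)
r(E) = 1 (r(E) = (4 - 1*3)² = (4 - 3)² = 1² = 1)
r(-4)*b(10) = 1*(3*10) = 1*30 = 30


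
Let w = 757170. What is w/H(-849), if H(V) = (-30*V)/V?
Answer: -25239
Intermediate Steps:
H(V) = -30
w/H(-849) = 757170/(-30) = 757170*(-1/30) = -25239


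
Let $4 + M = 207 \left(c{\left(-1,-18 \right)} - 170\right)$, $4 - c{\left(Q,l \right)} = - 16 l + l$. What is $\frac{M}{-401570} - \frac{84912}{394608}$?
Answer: $\frac{15808623}{1650653485} \approx 0.0095772$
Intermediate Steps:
$c{\left(Q,l \right)} = 4 + 15 l$ ($c{\left(Q,l \right)} = 4 - \left(- 16 l + l\right) = 4 - - 15 l = 4 + 15 l$)
$M = -90256$ ($M = -4 + 207 \left(\left(4 + 15 \left(-18\right)\right) - 170\right) = -4 + 207 \left(\left(4 - 270\right) - 170\right) = -4 + 207 \left(-266 - 170\right) = -4 + 207 \left(-436\right) = -4 - 90252 = -90256$)
$\frac{M}{-401570} - \frac{84912}{394608} = - \frac{90256}{-401570} - \frac{84912}{394608} = \left(-90256\right) \left(- \frac{1}{401570}\right) - \frac{1769}{8221} = \frac{45128}{200785} - \frac{1769}{8221} = \frac{15808623}{1650653485}$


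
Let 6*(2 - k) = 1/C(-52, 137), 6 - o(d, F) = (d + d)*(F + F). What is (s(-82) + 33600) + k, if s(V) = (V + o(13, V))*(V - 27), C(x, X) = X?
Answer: -347615581/822 ≈ -4.2289e+5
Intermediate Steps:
o(d, F) = 6 - 4*F*d (o(d, F) = 6 - (d + d)*(F + F) = 6 - 2*d*2*F = 6 - 4*F*d)
k = 1643/822 (k = 2 - ⅙/137 = 2 - ⅙*1/137 = 2 - 1/822 = 1643/822 ≈ 1.9988)
s(V) = (-27 + V)*(6 - 51*V) (s(V) = (V + (6 - 4*V*13))*(V - 27) = (V + (6 - 52*V))*(-27 + V) = (6 - 51*V)*(-27 + V) = (-27 + V)*(6 - 51*V))
(s(-82) + 33600) + k = ((-162 - 51*(-82)² + 1383*(-82)) + 33600) + 1643/822 = ((-162 - 51*6724 - 113406) + 33600) + 1643/822 = ((-162 - 342924 - 113406) + 33600) + 1643/822 = (-456492 + 33600) + 1643/822 = -422892 + 1643/822 = -347615581/822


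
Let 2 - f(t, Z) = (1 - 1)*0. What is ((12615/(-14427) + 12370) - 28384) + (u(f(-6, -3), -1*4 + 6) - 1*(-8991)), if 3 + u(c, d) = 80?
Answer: -33407519/4809 ≈ -6946.9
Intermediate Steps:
f(t, Z) = 2 (f(t, Z) = 2 - (1 - 1)*0 = 2 - 0*0 = 2 - 1*0 = 2 + 0 = 2)
u(c, d) = 77 (u(c, d) = -3 + 80 = 77)
((12615/(-14427) + 12370) - 28384) + (u(f(-6, -3), -1*4 + 6) - 1*(-8991)) = ((12615/(-14427) + 12370) - 28384) + (77 - 1*(-8991)) = ((12615*(-1/14427) + 12370) - 28384) + (77 + 8991) = ((-4205/4809 + 12370) - 28384) + 9068 = (59483125/4809 - 28384) + 9068 = -77015531/4809 + 9068 = -33407519/4809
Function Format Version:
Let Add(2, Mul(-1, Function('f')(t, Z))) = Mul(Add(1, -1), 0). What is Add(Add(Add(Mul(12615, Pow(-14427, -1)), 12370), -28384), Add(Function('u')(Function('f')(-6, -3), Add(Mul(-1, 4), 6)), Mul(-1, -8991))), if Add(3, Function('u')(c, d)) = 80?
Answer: Rational(-33407519, 4809) ≈ -6946.9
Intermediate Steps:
Function('f')(t, Z) = 2 (Function('f')(t, Z) = Add(2, Mul(-1, Mul(Add(1, -1), 0))) = Add(2, Mul(-1, Mul(0, 0))) = Add(2, Mul(-1, 0)) = Add(2, 0) = 2)
Function('u')(c, d) = 77 (Function('u')(c, d) = Add(-3, 80) = 77)
Add(Add(Add(Mul(12615, Pow(-14427, -1)), 12370), -28384), Add(Function('u')(Function('f')(-6, -3), Add(Mul(-1, 4), 6)), Mul(-1, -8991))) = Add(Add(Add(Mul(12615, Pow(-14427, -1)), 12370), -28384), Add(77, Mul(-1, -8991))) = Add(Add(Add(Mul(12615, Rational(-1, 14427)), 12370), -28384), Add(77, 8991)) = Add(Add(Add(Rational(-4205, 4809), 12370), -28384), 9068) = Add(Add(Rational(59483125, 4809), -28384), 9068) = Add(Rational(-77015531, 4809), 9068) = Rational(-33407519, 4809)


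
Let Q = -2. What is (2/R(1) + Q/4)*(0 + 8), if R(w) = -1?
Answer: -20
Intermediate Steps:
(2/R(1) + Q/4)*(0 + 8) = (2/(-1) - 2/4)*(0 + 8) = (2*(-1) - 2*1/4)*8 = (-2 - 1/2)*8 = -5/2*8 = -20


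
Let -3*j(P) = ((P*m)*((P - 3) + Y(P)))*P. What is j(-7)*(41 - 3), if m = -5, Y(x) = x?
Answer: -158270/3 ≈ -52757.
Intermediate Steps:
j(P) = 5*P²*(-3 + 2*P)/3 (j(P) = -(P*(-5))*((P - 3) + P)*P/3 = -(-5*P)*((-3 + P) + P)*P/3 = -(-5*P)*(-3 + 2*P)*P/3 = -(-5*P*(-3 + 2*P))*P/3 = -(-5)*P²*(-3 + 2*P)/3 = 5*P²*(-3 + 2*P)/3)
j(-7)*(41 - 3) = ((-7)²*(-5 + (10/3)*(-7)))*(41 - 3) = (49*(-5 - 70/3))*38 = (49*(-85/3))*38 = -4165/3*38 = -158270/3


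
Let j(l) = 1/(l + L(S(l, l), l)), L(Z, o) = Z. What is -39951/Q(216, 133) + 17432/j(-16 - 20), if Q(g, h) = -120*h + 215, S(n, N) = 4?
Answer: -8782898929/15745 ≈ -5.5782e+5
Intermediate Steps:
Q(g, h) = 215 - 120*h
j(l) = 1/(4 + l) (j(l) = 1/(l + 4) = 1/(4 + l))
-39951/Q(216, 133) + 17432/j(-16 - 20) = -39951/(215 - 120*133) + 17432/(1/(4 + (-16 - 20))) = -39951/(215 - 15960) + 17432/(1/(4 - 36)) = -39951/(-15745) + 17432/(1/(-32)) = -39951*(-1/15745) + 17432/(-1/32) = 39951/15745 + 17432*(-32) = 39951/15745 - 557824 = -8782898929/15745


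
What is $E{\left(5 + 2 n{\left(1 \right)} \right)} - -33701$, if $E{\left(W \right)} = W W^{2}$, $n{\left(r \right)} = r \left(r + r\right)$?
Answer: $34430$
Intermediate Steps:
$n{\left(r \right)} = 2 r^{2}$ ($n{\left(r \right)} = r 2 r = 2 r^{2}$)
$E{\left(W \right)} = W^{3}$
$E{\left(5 + 2 n{\left(1 \right)} \right)} - -33701 = \left(5 + 2 \cdot 2 \cdot 1^{2}\right)^{3} - -33701 = \left(5 + 2 \cdot 2 \cdot 1\right)^{3} + 33701 = \left(5 + 2 \cdot 2\right)^{3} + 33701 = \left(5 + 4\right)^{3} + 33701 = 9^{3} + 33701 = 729 + 33701 = 34430$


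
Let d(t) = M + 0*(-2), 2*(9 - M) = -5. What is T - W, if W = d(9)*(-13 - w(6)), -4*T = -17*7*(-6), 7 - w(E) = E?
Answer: -35/2 ≈ -17.500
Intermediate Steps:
M = 23/2 (M = 9 - ½*(-5) = 9 + 5/2 = 23/2 ≈ 11.500)
w(E) = 7 - E
d(t) = 23/2 (d(t) = 23/2 + 0*(-2) = 23/2 + 0 = 23/2)
T = -357/2 (T = -(-17*7)*(-6)/4 = -(-119)*(-6)/4 = -¼*714 = -357/2 ≈ -178.50)
W = -161 (W = 23*(-13 - (7 - 1*6))/2 = 23*(-13 - (7 - 6))/2 = 23*(-13 - 1*1)/2 = 23*(-13 - 1)/2 = (23/2)*(-14) = -161)
T - W = -357/2 - 1*(-161) = -357/2 + 161 = -35/2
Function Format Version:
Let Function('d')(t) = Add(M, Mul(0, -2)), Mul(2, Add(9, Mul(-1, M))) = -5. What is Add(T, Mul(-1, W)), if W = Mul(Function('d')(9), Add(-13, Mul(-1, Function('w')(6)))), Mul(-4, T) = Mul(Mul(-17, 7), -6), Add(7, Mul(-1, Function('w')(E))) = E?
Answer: Rational(-35, 2) ≈ -17.500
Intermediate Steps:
M = Rational(23, 2) (M = Add(9, Mul(Rational(-1, 2), -5)) = Add(9, Rational(5, 2)) = Rational(23, 2) ≈ 11.500)
Function('w')(E) = Add(7, Mul(-1, E))
Function('d')(t) = Rational(23, 2) (Function('d')(t) = Add(Rational(23, 2), Mul(0, -2)) = Add(Rational(23, 2), 0) = Rational(23, 2))
T = Rational(-357, 2) (T = Mul(Rational(-1, 4), Mul(Mul(-17, 7), -6)) = Mul(Rational(-1, 4), Mul(-119, -6)) = Mul(Rational(-1, 4), 714) = Rational(-357, 2) ≈ -178.50)
W = -161 (W = Mul(Rational(23, 2), Add(-13, Mul(-1, Add(7, Mul(-1, 6))))) = Mul(Rational(23, 2), Add(-13, Mul(-1, Add(7, -6)))) = Mul(Rational(23, 2), Add(-13, Mul(-1, 1))) = Mul(Rational(23, 2), Add(-13, -1)) = Mul(Rational(23, 2), -14) = -161)
Add(T, Mul(-1, W)) = Add(Rational(-357, 2), Mul(-1, -161)) = Add(Rational(-357, 2), 161) = Rational(-35, 2)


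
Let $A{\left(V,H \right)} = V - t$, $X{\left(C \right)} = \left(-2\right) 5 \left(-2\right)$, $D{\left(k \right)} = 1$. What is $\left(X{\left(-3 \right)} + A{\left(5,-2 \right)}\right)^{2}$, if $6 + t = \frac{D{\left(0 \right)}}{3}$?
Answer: $\frac{8464}{9} \approx 940.44$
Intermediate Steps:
$X{\left(C \right)} = 20$ ($X{\left(C \right)} = \left(-10\right) \left(-2\right) = 20$)
$t = - \frac{17}{3}$ ($t = -6 + 1 \cdot \frac{1}{3} = -6 + \frac{1}{3} = - \frac{17}{3} \approx -5.6667$)
$A{\left(V,H \right)} = \frac{17}{3} + V$ ($A{\left(V,H \right)} = V - - \frac{17}{3} = V + \frac{17}{3} = \frac{17}{3} + V$)
$\left(X{\left(-3 \right)} + A{\left(5,-2 \right)}\right)^{2} = \left(20 + \left(\frac{17}{3} + 5\right)\right)^{2} = \left(20 + \frac{32}{3}\right)^{2} = \left(\frac{92}{3}\right)^{2} = \frac{8464}{9}$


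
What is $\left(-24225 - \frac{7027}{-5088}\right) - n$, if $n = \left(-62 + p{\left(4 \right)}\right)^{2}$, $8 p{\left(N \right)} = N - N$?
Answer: $- \frac{142808045}{5088} \approx -28068.0$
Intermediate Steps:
$p{\left(N \right)} = 0$ ($p{\left(N \right)} = \frac{N - N}{8} = \frac{1}{8} \cdot 0 = 0$)
$n = 3844$ ($n = \left(-62 + 0\right)^{2} = \left(-62\right)^{2} = 3844$)
$\left(-24225 - \frac{7027}{-5088}\right) - n = \left(-24225 - \frac{7027}{-5088}\right) - 3844 = \left(-24225 - - \frac{7027}{5088}\right) - 3844 = \left(-24225 + \frac{7027}{5088}\right) - 3844 = - \frac{123249773}{5088} - 3844 = - \frac{142808045}{5088}$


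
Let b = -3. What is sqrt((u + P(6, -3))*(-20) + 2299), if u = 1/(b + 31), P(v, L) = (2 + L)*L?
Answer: 2*sqrt(27419)/7 ≈ 47.311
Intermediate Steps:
P(v, L) = L*(2 + L)
u = 1/28 (u = 1/(-3 + 31) = 1/28 ≈ 0.035714)
sqrt((u + P(6, -3))*(-20) + 2299) = sqrt((1/28 - 3*(2 - 3))*(-20) + 2299) = sqrt((1/28 - 3*(-1))*(-20) + 2299) = sqrt((1/28 + 3)*(-20) + 2299) = sqrt((85/28)*(-20) + 2299) = sqrt(-425/7 + 2299) = sqrt(15668/7) = 2*sqrt(27419)/7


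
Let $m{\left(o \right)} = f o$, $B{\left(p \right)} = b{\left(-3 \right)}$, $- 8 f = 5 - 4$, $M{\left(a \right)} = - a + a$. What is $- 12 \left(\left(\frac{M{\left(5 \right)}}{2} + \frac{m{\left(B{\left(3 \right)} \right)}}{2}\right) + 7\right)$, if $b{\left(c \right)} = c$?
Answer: $- \frac{345}{4} \approx -86.25$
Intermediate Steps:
$M{\left(a \right)} = 0$
$f = - \frac{1}{8}$ ($f = - \frac{5 - 4}{8} = \left(- \frac{1}{8}\right) 1 = - \frac{1}{8} \approx -0.125$)
$B{\left(p \right)} = -3$
$m{\left(o \right)} = - \frac{o}{8}$
$- 12 \left(\left(\frac{M{\left(5 \right)}}{2} + \frac{m{\left(B{\left(3 \right)} \right)}}{2}\right) + 7\right) = - 12 \left(\left(\frac{0}{2} + \frac{\left(- \frac{1}{8}\right) \left(-3\right)}{2}\right) + 7\right) = - 12 \left(\left(0 \cdot \frac{1}{2} + \frac{3}{8} \cdot \frac{1}{2}\right) + 7\right) = - 12 \left(\left(0 + \frac{3}{16}\right) + 7\right) = - 12 \left(\frac{3}{16} + 7\right) = \left(-12\right) \frac{115}{16} = - \frac{345}{4}$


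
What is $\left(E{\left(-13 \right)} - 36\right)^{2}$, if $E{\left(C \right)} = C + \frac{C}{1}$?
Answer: $3844$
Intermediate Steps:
$E{\left(C \right)} = 2 C$ ($E{\left(C \right)} = C + 1 C = C + C = 2 C$)
$\left(E{\left(-13 \right)} - 36\right)^{2} = \left(2 \left(-13\right) - 36\right)^{2} = \left(-26 - 36\right)^{2} = \left(-62\right)^{2} = 3844$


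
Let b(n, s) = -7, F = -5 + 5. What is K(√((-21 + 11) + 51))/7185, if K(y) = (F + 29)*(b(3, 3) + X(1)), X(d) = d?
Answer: -58/2395 ≈ -0.024217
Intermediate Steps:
F = 0
K(y) = -174 (K(y) = (0 + 29)*(-7 + 1) = 29*(-6) = -174)
K(√((-21 + 11) + 51))/7185 = -174/7185 = -174*1/7185 = -58/2395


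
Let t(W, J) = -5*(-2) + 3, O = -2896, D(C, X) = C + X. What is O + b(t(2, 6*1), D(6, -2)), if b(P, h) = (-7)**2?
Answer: -2847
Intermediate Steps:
t(W, J) = 13 (t(W, J) = 10 + 3 = 13)
b(P, h) = 49
O + b(t(2, 6*1), D(6, -2)) = -2896 + 49 = -2847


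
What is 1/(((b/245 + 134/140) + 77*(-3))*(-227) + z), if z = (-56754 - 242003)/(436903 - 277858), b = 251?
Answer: 15586410/810264058631 ≈ 1.9236e-5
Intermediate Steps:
z = -298757/159045 ≈ -1.8784
1/(((b/245 + 134/140) + 77*(-3))*(-227) + z) = 1/(((251/245 + 134/140) + 77*(-3))*(-227) - 298757/159045) = 1/(((251*(1/245) + 134*(1/140)) - 231)*(-227) - 298757/159045) = 1/(((251/245 + 67/70) - 231)*(-227) - 298757/159045) = 1/((971/490 - 231)*(-227) - 298757/159045) = 1/(-112219/490*(-227) - 298757/159045) = 1/(25473713/490 - 298757/159045) = 1/(810264058631/15586410) = 15586410/810264058631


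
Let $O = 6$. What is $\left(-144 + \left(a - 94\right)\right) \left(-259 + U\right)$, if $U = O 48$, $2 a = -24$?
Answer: $-7250$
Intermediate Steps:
$a = -12$ ($a = \frac{1}{2} \left(-24\right) = -12$)
$U = 288$ ($U = 6 \cdot 48 = 288$)
$\left(-144 + \left(a - 94\right)\right) \left(-259 + U\right) = \left(-144 - 106\right) \left(-259 + 288\right) = \left(-144 - 106\right) 29 = \left(-250\right) 29 = -7250$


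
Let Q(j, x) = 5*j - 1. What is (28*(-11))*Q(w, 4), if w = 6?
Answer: -8932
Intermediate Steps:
Q(j, x) = -1 + 5*j
(28*(-11))*Q(w, 4) = (28*(-11))*(-1 + 5*6) = -308*(-1 + 30) = -308*29 = -8932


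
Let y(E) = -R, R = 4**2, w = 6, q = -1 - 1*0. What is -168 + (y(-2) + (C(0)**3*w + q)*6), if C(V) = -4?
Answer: -2494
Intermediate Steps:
q = -1 (q = -1 + 0 = -1)
R = 16
y(E) = -16 (y(E) = -1*16 = -16)
-168 + (y(-2) + (C(0)**3*w + q)*6) = -168 + (-16 + ((-4)**3*6 - 1)*6) = -168 + (-16 + (-64*6 - 1)*6) = -168 + (-16 + (-384 - 1)*6) = -168 + (-16 - 385*6) = -168 + (-16 - 2310) = -168 - 2326 = -2494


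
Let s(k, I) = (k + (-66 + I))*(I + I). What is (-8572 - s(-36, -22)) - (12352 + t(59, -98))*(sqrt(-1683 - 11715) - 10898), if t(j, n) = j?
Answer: 135241050 - 12411*I*sqrt(13398) ≈ 1.3524e+8 - 1.4366e+6*I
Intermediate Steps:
s(k, I) = 2*I*(-66 + I + k) (s(k, I) = (-66 + I + k)*(2*I) = 2*I*(-66 + I + k))
(-8572 - s(-36, -22)) - (12352 + t(59, -98))*(sqrt(-1683 - 11715) - 10898) = (-8572 - 2*(-22)*(-66 - 22 - 36)) - (12352 + 59)*(sqrt(-1683 - 11715) - 10898) = (-8572 - 2*(-22)*(-124)) - 12411*(sqrt(-13398) - 10898) = (-8572 - 1*5456) - 12411*(I*sqrt(13398) - 10898) = (-8572 - 5456) - 12411*(-10898 + I*sqrt(13398)) = -14028 - (-135255078 + 12411*I*sqrt(13398)) = -14028 + (135255078 - 12411*I*sqrt(13398)) = 135241050 - 12411*I*sqrt(13398)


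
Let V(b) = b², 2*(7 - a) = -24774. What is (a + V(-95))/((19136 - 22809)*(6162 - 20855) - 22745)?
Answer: 21419/53944644 ≈ 0.00039705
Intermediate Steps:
a = 12394 (a = 7 - ½*(-24774) = 7 + 12387 = 12394)
(a + V(-95))/((19136 - 22809)*(6162 - 20855) - 22745) = (12394 + (-95)²)/((19136 - 22809)*(6162 - 20855) - 22745) = (12394 + 9025)/(-3673*(-14693) - 22745) = 21419/(53967389 - 22745) = 21419/53944644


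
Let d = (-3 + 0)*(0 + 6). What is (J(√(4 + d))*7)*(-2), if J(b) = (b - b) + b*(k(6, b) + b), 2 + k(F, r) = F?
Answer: 196 - 56*I*√14 ≈ 196.0 - 209.53*I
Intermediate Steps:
k(F, r) = -2 + F
d = -18 (d = -3*6 = -18)
J(b) = b*(4 + b) (J(b) = (b - b) + b*((-2 + 6) + b) = 0 + b*(4 + b) = b*(4 + b))
(J(√(4 + d))*7)*(-2) = ((√(4 - 18)*(4 + √(4 - 18)))*7)*(-2) = ((√(-14)*(4 + √(-14)))*7)*(-2) = (((I*√14)*(4 + I*√14))*7)*(-2) = ((I*√14*(4 + I*√14))*7)*(-2) = (7*I*√14*(4 + I*√14))*(-2) = -14*I*√14*(4 + I*√14)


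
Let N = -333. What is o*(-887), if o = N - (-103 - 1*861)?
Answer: -559697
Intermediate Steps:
o = 631 (o = -333 - (-103 - 1*861) = -333 - (-103 - 861) = -333 - 1*(-964) = -333 + 964 = 631)
o*(-887) = 631*(-887) = -559697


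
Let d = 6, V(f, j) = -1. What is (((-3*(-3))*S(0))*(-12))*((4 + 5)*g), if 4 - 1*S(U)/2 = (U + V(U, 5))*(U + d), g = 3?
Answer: -58320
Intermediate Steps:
S(U) = 8 - 2*(-1 + U)*(6 + U) (S(U) = 8 - 2*(U - 1)*(U + 6) = 8 - 2*(-1 + U)*(6 + U))
(((-3*(-3))*S(0))*(-12))*((4 + 5)*g) = (((-3*(-3))*(20 - 10*0 - 2*0²))*(-12))*((4 + 5)*3) = ((9*(20 + 0 - 2*0))*(-12))*(9*3) = ((9*(20 + 0 + 0))*(-12))*27 = ((9*20)*(-12))*27 = (180*(-12))*27 = -2160*27 = -58320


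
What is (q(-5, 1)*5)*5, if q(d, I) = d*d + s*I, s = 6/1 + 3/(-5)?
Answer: 760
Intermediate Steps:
s = 27/5 (s = 6*1 + 3*(-⅕) = 6 - ⅗ = 27/5 ≈ 5.4000)
q(d, I) = d² + 27*I/5 (q(d, I) = d*d + 27*I/5 = d² + 27*I/5)
(q(-5, 1)*5)*5 = (((-5)² + (27/5)*1)*5)*5 = ((25 + 27/5)*5)*5 = ((152/5)*5)*5 = 152*5 = 760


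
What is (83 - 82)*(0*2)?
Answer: 0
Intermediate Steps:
(83 - 82)*(0*2) = 1*0 = 0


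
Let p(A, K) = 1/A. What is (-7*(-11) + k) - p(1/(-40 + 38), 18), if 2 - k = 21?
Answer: 60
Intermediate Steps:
k = -19 (k = 2 - 1*21 = 2 - 21 = -19)
(-7*(-11) + k) - p(1/(-40 + 38), 18) = (-7*(-11) - 19) - 1/(1/(-40 + 38)) = (77 - 19) - 1/(1/(-2)) = 58 - 1/(-½) = 58 - 1*(-2) = 58 + 2 = 60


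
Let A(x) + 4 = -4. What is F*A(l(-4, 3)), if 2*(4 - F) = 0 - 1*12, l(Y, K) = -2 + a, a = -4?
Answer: -80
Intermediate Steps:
l(Y, K) = -6 (l(Y, K) = -2 - 4 = -6)
A(x) = -8 (A(x) = -4 - 4 = -8)
F = 10 (F = 4 - (0 - 1*12)/2 = 4 - (0 - 12)/2 = 4 - 1/2*(-12) = 4 + 6 = 10)
F*A(l(-4, 3)) = 10*(-8) = -80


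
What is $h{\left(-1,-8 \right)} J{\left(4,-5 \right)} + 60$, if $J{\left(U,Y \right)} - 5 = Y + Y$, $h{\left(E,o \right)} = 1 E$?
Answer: $65$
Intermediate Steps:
$h{\left(E,o \right)} = E$
$J{\left(U,Y \right)} = 5 + 2 Y$ ($J{\left(U,Y \right)} = 5 + \left(Y + Y\right) = 5 + 2 Y$)
$h{\left(-1,-8 \right)} J{\left(4,-5 \right)} + 60 = - (5 + 2 \left(-5\right)) + 60 = - (5 - 10) + 60 = \left(-1\right) \left(-5\right) + 60 = 5 + 60 = 65$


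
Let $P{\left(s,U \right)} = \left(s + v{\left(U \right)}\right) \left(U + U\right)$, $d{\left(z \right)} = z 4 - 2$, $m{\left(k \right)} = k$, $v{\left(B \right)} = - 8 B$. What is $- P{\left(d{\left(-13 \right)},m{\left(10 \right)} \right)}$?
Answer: $2680$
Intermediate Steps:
$d{\left(z \right)} = -2 + 4 z$ ($d{\left(z \right)} = 4 z - 2 = -2 + 4 z$)
$P{\left(s,U \right)} = 2 U \left(s - 8 U\right)$ ($P{\left(s,U \right)} = \left(s - 8 U\right) \left(U + U\right) = \left(s - 8 U\right) 2 U = 2 U \left(s - 8 U\right)$)
$- P{\left(d{\left(-13 \right)},m{\left(10 \right)} \right)} = - 2 \cdot 10 \left(\left(-2 + 4 \left(-13\right)\right) - 80\right) = - 2 \cdot 10 \left(\left(-2 - 52\right) - 80\right) = - 2 \cdot 10 \left(-54 - 80\right) = - 2 \cdot 10 \left(-134\right) = \left(-1\right) \left(-2680\right) = 2680$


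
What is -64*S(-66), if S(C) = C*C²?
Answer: 18399744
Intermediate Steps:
S(C) = C³
-64*S(-66) = -64*(-66)³ = -64*(-287496) = 18399744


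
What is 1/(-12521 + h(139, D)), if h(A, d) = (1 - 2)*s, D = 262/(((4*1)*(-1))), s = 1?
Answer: -1/12522 ≈ -7.9859e-5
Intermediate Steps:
D = -131/2 (D = 262/((4*(-1))) = 262/(-4) = 262*(-1/4) = -131/2 ≈ -65.500)
h(A, d) = -1 (h(A, d) = (1 - 2)*1 = -1*1 = -1)
1/(-12521 + h(139, D)) = 1/(-12521 - 1) = 1/(-12522) = -1/12522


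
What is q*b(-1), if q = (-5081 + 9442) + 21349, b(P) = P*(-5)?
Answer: 128550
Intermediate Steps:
b(P) = -5*P
q = 25710 (q = 4361 + 21349 = 25710)
q*b(-1) = 25710*(-5*(-1)) = 25710*5 = 128550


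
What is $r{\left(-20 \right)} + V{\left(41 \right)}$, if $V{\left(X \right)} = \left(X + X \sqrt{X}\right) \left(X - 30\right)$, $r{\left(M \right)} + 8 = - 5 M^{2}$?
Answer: $-1557 + 451 \sqrt{41} \approx 1330.8$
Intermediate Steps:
$r{\left(M \right)} = -8 - 5 M^{2}$
$V{\left(X \right)} = \left(-30 + X\right) \left(X + X^{\frac{3}{2}}\right)$ ($V{\left(X \right)} = \left(X + X^{\frac{3}{2}}\right) \left(-30 + X\right) = \left(-30 + X\right) \left(X + X^{\frac{3}{2}}\right)$)
$r{\left(-20 \right)} + V{\left(41 \right)} = \left(-8 - 5 \left(-20\right)^{2}\right) + \left(41^{2} + 41^{\frac{5}{2}} - 1230 - 30 \cdot 41^{\frac{3}{2}}\right) = \left(-8 - 2000\right) + \left(1681 + 1681 \sqrt{41} - 1230 - 30 \cdot 41 \sqrt{41}\right) = \left(-8 - 2000\right) + \left(1681 + 1681 \sqrt{41} - 1230 - 1230 \sqrt{41}\right) = -2008 + \left(451 + 451 \sqrt{41}\right) = -1557 + 451 \sqrt{41}$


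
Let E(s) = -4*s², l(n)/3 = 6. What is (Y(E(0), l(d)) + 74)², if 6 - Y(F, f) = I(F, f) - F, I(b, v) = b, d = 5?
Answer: 6400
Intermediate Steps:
l(n) = 18 (l(n) = 3*6 = 18)
Y(F, f) = 6 (Y(F, f) = 6 - (F - F) = 6 - 1*0 = 6 + 0 = 6)
(Y(E(0), l(d)) + 74)² = (6 + 74)² = 80² = 6400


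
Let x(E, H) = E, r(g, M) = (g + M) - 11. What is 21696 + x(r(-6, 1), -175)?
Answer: 21680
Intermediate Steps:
r(g, M) = -11 + M + g (r(g, M) = (M + g) - 11 = -11 + M + g)
21696 + x(r(-6, 1), -175) = 21696 + (-11 + 1 - 6) = 21696 - 16 = 21680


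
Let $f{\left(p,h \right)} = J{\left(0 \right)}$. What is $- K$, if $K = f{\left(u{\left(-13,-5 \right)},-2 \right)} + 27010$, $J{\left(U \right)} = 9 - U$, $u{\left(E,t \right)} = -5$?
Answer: $-27019$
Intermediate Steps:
$f{\left(p,h \right)} = 9$ ($f{\left(p,h \right)} = 9 - 0 = 9 + 0 = 9$)
$K = 27019$ ($K = 9 + 27010 = 27019$)
$- K = \left(-1\right) 27019 = -27019$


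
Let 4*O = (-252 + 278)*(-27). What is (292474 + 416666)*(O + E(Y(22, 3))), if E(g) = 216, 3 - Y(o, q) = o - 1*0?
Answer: 28720170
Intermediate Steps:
O = -351/2 (O = ((-252 + 278)*(-27))/4 = (26*(-27))/4 = (¼)*(-702) = -351/2 ≈ -175.50)
Y(o, q) = 3 - o (Y(o, q) = 3 - (o - 1*0) = 3 - (o + 0) = 3 - o)
(292474 + 416666)*(O + E(Y(22, 3))) = (292474 + 416666)*(-351/2 + 216) = 709140*(81/2) = 28720170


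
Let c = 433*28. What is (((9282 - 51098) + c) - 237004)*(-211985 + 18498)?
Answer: 51602208952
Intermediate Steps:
c = 12124
(((9282 - 51098) + c) - 237004)*(-211985 + 18498) = (((9282 - 51098) + 12124) - 237004)*(-211985 + 18498) = ((-41816 + 12124) - 237004)*(-193487) = (-29692 - 237004)*(-193487) = -266696*(-193487) = 51602208952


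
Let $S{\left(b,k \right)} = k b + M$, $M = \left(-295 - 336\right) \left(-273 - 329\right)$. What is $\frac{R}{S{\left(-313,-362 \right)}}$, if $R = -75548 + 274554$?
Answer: $\frac{99503}{246584} \approx 0.40353$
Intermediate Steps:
$M = 379862$ ($M = \left(-631\right) \left(-602\right) = 379862$)
$S{\left(b,k \right)} = 379862 + b k$ ($S{\left(b,k \right)} = k b + 379862 = b k + 379862 = 379862 + b k$)
$R = 199006$
$\frac{R}{S{\left(-313,-362 \right)}} = \frac{199006}{379862 - -113306} = \frac{199006}{379862 + 113306} = \frac{199006}{493168} = 199006 \cdot \frac{1}{493168} = \frac{99503}{246584}$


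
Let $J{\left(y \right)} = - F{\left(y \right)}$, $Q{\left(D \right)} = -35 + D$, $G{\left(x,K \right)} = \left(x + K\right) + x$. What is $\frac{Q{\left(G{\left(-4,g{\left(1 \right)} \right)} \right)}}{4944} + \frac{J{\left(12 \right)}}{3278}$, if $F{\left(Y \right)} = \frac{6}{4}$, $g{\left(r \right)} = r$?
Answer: $- \frac{12091}{1350536} \approx -0.0089527$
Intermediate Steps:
$G{\left(x,K \right)} = K + 2 x$ ($G{\left(x,K \right)} = \left(K + x\right) + x = K + 2 x$)
$F{\left(Y \right)} = \frac{3}{2}$ ($F{\left(Y \right)} = 6 \cdot \frac{1}{4} = \frac{3}{2}$)
$J{\left(y \right)} = - \frac{3}{2}$ ($J{\left(y \right)} = \left(-1\right) \frac{3}{2} = - \frac{3}{2}$)
$\frac{Q{\left(G{\left(-4,g{\left(1 \right)} \right)} \right)}}{4944} + \frac{J{\left(12 \right)}}{3278} = \frac{-35 + \left(1 + 2 \left(-4\right)\right)}{4944} - \frac{3}{2 \cdot 3278} = \left(-35 + \left(1 - 8\right)\right) \frac{1}{4944} - \frac{3}{6556} = \left(-35 - 7\right) \frac{1}{4944} - \frac{3}{6556} = \left(-42\right) \frac{1}{4944} - \frac{3}{6556} = - \frac{7}{824} - \frac{3}{6556} = - \frac{12091}{1350536}$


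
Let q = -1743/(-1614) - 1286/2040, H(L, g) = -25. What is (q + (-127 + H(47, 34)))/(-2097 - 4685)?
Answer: 41582417/1860845160 ≈ 0.022346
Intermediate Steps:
q = 123343/274380 (q = -1743*(-1/1614) - 1286*1/2040 = 581/538 - 643/1020 = 123343/274380 ≈ 0.44953)
(q + (-127 + H(47, 34)))/(-2097 - 4685) = (123343/274380 + (-127 - 25))/(-2097 - 4685) = (123343/274380 - 152)/(-6782) = -41582417/274380*(-1/6782) = 41582417/1860845160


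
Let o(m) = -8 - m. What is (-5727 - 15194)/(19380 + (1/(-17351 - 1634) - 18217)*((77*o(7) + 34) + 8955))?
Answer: 397185185/2709018980864 ≈ 0.00014662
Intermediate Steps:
(-5727 - 15194)/(19380 + (1/(-17351 - 1634) - 18217)*((77*o(7) + 34) + 8955)) = (-5727 - 15194)/(19380 + (1/(-17351 - 1634) - 18217)*((77*(-8 - 1*7) + 34) + 8955)) = -20921/(19380 + (1/(-18985) - 18217)*((77*(-8 - 7) + 34) + 8955)) = -20921/(19380 + (-1/18985 - 18217)*((77*(-15) + 34) + 8955)) = -20921/(19380 - 345849746*((-1155 + 34) + 8955)/18985) = -20921/(19380 - 345849746*(-1121 + 8955)/18985) = -20921/(19380 - 345849746/18985*7834) = -20921/(19380 - 2709386910164/18985) = -20921/(-2709018980864/18985) = -20921*(-18985/2709018980864) = 397185185/2709018980864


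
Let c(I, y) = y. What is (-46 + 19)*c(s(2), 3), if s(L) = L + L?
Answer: -81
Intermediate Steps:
s(L) = 2*L
(-46 + 19)*c(s(2), 3) = (-46 + 19)*3 = -27*3 = -81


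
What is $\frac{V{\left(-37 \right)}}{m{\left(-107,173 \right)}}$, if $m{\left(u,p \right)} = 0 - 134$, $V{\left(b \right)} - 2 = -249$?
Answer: $\frac{247}{134} \approx 1.8433$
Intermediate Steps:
$V{\left(b \right)} = -247$ ($V{\left(b \right)} = 2 - 249 = -247$)
$m{\left(u,p \right)} = -134$
$\frac{V{\left(-37 \right)}}{m{\left(-107,173 \right)}} = - \frac{247}{-134} = \left(-247\right) \left(- \frac{1}{134}\right) = \frac{247}{134}$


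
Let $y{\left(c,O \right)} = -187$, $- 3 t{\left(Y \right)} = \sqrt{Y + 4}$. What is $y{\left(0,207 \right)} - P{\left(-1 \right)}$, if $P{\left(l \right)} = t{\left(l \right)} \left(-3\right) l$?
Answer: $-187 + \sqrt{3} \approx -185.27$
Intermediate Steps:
$t{\left(Y \right)} = - \frac{\sqrt{4 + Y}}{3}$ ($t{\left(Y \right)} = - \frac{\sqrt{Y + 4}}{3} = - \frac{\sqrt{4 + Y}}{3}$)
$P{\left(l \right)} = l \sqrt{4 + l}$ ($P{\left(l \right)} = - \frac{\sqrt{4 + l}}{3} \left(-3\right) l = \sqrt{4 + l} l = l \sqrt{4 + l}$)
$y{\left(0,207 \right)} - P{\left(-1 \right)} = -187 - - \sqrt{4 - 1} = -187 - - \sqrt{3} = -187 + \sqrt{3}$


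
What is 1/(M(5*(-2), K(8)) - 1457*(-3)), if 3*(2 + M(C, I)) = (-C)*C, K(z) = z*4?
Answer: 3/13007 ≈ 0.00023065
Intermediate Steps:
K(z) = 4*z
M(C, I) = -2 - C**2/3 (M(C, I) = -2 + ((-C)*C)/3 = -2 + (-C**2)/3 = -2 - C**2/3)
1/(M(5*(-2), K(8)) - 1457*(-3)) = 1/((-2 - (5*(-2))**2/3) - 1457*(-3)) = 1/((-2 - 1/3*(-10)**2) + 4371) = 1/((-2 - 1/3*100) + 4371) = 1/((-2 - 100/3) + 4371) = 1/(-106/3 + 4371) = 1/(13007/3) = 3/13007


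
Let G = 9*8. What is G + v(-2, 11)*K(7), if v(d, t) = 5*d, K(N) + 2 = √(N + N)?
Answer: 92 - 10*√14 ≈ 54.583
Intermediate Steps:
K(N) = -2 + √2*√N (K(N) = -2 + √(N + N) = -2 + √(2*N) = -2 + √2*√N)
G = 72
G + v(-2, 11)*K(7) = 72 + (5*(-2))*(-2 + √2*√7) = 72 - 10*(-2 + √14) = 72 + (20 - 10*√14) = 92 - 10*√14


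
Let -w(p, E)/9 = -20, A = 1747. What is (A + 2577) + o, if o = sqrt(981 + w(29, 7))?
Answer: 4324 + 3*sqrt(129) ≈ 4358.1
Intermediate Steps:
w(p, E) = 180 (w(p, E) = -9*(-20) = 180)
o = 3*sqrt(129) (o = sqrt(981 + 180) = sqrt(1161) = 3*sqrt(129) ≈ 34.073)
(A + 2577) + o = (1747 + 2577) + 3*sqrt(129) = 4324 + 3*sqrt(129)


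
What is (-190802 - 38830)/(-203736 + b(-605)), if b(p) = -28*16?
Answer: 28704/25523 ≈ 1.1246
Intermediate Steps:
b(p) = -448
(-190802 - 38830)/(-203736 + b(-605)) = (-190802 - 38830)/(-203736 - 448) = -229632/(-204184) = -229632*(-1/204184) = 28704/25523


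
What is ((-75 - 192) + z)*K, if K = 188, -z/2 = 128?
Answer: -98324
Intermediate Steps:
z = -256 (z = -2*128 = -256)
((-75 - 192) + z)*K = ((-75 - 192) - 256)*188 = (-267 - 256)*188 = -523*188 = -98324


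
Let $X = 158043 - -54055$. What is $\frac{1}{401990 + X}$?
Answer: $\frac{1}{614088} \approx 1.6284 \cdot 10^{-6}$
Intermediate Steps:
$X = 212098$ ($X = 158043 + 54055 = 212098$)
$\frac{1}{401990 + X} = \frac{1}{401990 + 212098} = \frac{1}{614088}$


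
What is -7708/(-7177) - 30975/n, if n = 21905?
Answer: -10692767/31442437 ≈ -0.34007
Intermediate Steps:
-7708/(-7177) - 30975/n = -7708/(-7177) - 30975/21905 = -7708*(-1/7177) - 30975*1/21905 = 7708/7177 - 6195/4381 = -10692767/31442437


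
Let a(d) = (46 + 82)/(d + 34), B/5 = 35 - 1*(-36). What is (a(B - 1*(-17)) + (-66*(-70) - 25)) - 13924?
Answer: -1893723/203 ≈ -9328.7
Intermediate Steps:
B = 355 (B = 5*(35 - 1*(-36)) = 5*(35 + 36) = 5*71 = 355)
a(d) = 128/(34 + d)
(a(B - 1*(-17)) + (-66*(-70) - 25)) - 13924 = (128/(34 + (355 - 1*(-17))) + (-66*(-70) - 25)) - 13924 = (128/(34 + (355 + 17)) + (4620 - 25)) - 13924 = (128/(34 + 372) + 4595) - 13924 = (128/406 + 4595) - 13924 = (128*(1/406) + 4595) - 13924 = (64/203 + 4595) - 13924 = 932849/203 - 13924 = -1893723/203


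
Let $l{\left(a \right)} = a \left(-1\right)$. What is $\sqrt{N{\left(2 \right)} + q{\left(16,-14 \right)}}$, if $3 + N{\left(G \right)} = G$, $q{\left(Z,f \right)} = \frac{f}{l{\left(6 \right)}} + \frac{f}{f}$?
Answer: $\frac{\sqrt{21}}{3} \approx 1.5275$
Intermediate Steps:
$l{\left(a \right)} = - a$
$q{\left(Z,f \right)} = 1 - \frac{f}{6}$ ($q{\left(Z,f \right)} = \frac{f}{\left(-1\right) 6} + \frac{f}{f} = \frac{f}{-6} + 1 = f \left(- \frac{1}{6}\right) + 1 = - \frac{f}{6} + 1 = 1 - \frac{f}{6}$)
$N{\left(G \right)} = -3 + G$
$\sqrt{N{\left(2 \right)} + q{\left(16,-14 \right)}} = \sqrt{\left(-3 + 2\right) + \left(1 - - \frac{7}{3}\right)} = \sqrt{-1 + \left(1 + \frac{7}{3}\right)} = \sqrt{-1 + \frac{10}{3}} = \sqrt{\frac{7}{3}} = \frac{\sqrt{21}}{3}$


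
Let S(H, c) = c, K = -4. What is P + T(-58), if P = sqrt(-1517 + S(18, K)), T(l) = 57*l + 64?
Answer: -3242 + 39*I ≈ -3242.0 + 39.0*I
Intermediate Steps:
T(l) = 64 + 57*l
P = 39*I (P = sqrt(-1517 - 4) = sqrt(-1521) = 39*I ≈ 39.0*I)
P + T(-58) = 39*I + (64 + 57*(-58)) = 39*I + (64 - 3306) = 39*I - 3242 = -3242 + 39*I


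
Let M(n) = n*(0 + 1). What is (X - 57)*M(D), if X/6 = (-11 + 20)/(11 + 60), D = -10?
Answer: 39930/71 ≈ 562.39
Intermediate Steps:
M(n) = n (M(n) = n*1 = n)
X = 54/71 (X = 6*((-11 + 20)/(11 + 60)) = 6*(9/71) = 54/71 ≈ 0.76056)
(X - 57)*M(D) = (54/71 - 57)*(-10) = -3993/71*(-10) = 39930/71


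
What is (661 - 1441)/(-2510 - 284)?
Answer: 390/1397 ≈ 0.27917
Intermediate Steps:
(661 - 1441)/(-2510 - 284) = -780/(-2794) = -780*(-1/2794) = 390/1397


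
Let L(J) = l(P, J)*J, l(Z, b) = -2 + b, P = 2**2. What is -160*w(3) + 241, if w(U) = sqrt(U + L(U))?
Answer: 241 - 160*sqrt(6) ≈ -150.92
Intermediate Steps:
P = 4
L(J) = J*(-2 + J) (L(J) = (-2 + J)*J = J*(-2 + J))
w(U) = sqrt(U + U*(-2 + U))
-160*w(3) + 241 = -160*sqrt(3)*sqrt(-1 + 3) + 241 = -160*sqrt(6) + 241 = 241 - 160*sqrt(6)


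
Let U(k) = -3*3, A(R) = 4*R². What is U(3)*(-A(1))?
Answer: 36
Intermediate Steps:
U(k) = -9
U(3)*(-A(1)) = -(-9)*4*1² = -(-9)*4*1 = -(-9)*4 = -9*(-4) = 36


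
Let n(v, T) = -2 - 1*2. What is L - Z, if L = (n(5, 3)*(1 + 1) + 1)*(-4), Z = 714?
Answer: -686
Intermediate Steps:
n(v, T) = -4 (n(v, T) = -2 - 2 = -4)
L = 28 (L = (-4*(1 + 1) + 1)*(-4) = (-4*2 + 1)*(-4) = (-8 + 1)*(-4) = -7*(-4) = 28)
L - Z = 28 - 1*714 = 28 - 714 = -686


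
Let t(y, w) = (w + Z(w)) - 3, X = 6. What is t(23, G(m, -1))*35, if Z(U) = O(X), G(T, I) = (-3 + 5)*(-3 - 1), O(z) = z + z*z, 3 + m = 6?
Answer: 1085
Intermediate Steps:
m = 3 (m = -3 + 6 = 3)
O(z) = z + z²
G(T, I) = -8 (G(T, I) = 2*(-4) = -8)
Z(U) = 42 (Z(U) = 6*(1 + 6) = 6*7 = 42)
t(y, w) = 39 + w (t(y, w) = (w + 42) - 3 = (42 + w) - 3 = 39 + w)
t(23, G(m, -1))*35 = (39 - 8)*35 = 31*35 = 1085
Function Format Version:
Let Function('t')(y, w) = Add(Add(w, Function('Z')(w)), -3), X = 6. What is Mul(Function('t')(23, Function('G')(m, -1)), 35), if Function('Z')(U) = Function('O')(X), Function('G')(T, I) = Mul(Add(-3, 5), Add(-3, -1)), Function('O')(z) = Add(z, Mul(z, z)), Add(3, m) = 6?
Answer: 1085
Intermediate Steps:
m = 3 (m = Add(-3, 6) = 3)
Function('O')(z) = Add(z, Pow(z, 2))
Function('G')(T, I) = -8 (Function('G')(T, I) = Mul(2, -4) = -8)
Function('Z')(U) = 42 (Function('Z')(U) = Mul(6, Add(1, 6)) = Mul(6, 7) = 42)
Function('t')(y, w) = Add(39, w) (Function('t')(y, w) = Add(Add(w, 42), -3) = Add(Add(42, w), -3) = Add(39, w))
Mul(Function('t')(23, Function('G')(m, -1)), 35) = Mul(Add(39, -8), 35) = Mul(31, 35) = 1085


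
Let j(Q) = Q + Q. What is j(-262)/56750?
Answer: -262/28375 ≈ -0.0092335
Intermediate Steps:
j(Q) = 2*Q
j(-262)/56750 = (2*(-262))/56750 = -524*1/56750 = -262/28375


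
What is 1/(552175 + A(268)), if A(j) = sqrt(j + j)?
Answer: 552175/304897230089 - 2*sqrt(134)/304897230089 ≈ 1.8109e-6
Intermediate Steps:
A(j) = sqrt(2)*sqrt(j) (A(j) = sqrt(2*j) = sqrt(2)*sqrt(j))
1/(552175 + A(268)) = 1/(552175 + sqrt(2)*sqrt(268)) = 1/(552175 + sqrt(2)*(2*sqrt(67))) = 1/(552175 + 2*sqrt(134))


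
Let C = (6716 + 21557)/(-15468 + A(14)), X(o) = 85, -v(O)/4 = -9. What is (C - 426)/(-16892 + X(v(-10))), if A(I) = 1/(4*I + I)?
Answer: 463234444/18197930513 ≈ 0.025455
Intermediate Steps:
v(O) = 36 (v(O) = -4*(-9) = 36)
A(I) = 1/(5*I)
C = -1979110/1082759 (C = (6716 + 21557)/(-15468 + (1/5)/14) = 28273/(-15468 + (1/5)*(1/14)) = 28273/(-15468 + 1/70) = 28273/(-1082759/70) = 28273*(-70/1082759) = -1979110/1082759 ≈ -1.8278)
(C - 426)/(-16892 + X(v(-10))) = (-1979110/1082759 - 426)/(-16892 + 85) = -463234444/1082759/(-16807) = -463234444/1082759*(-1/16807) = 463234444/18197930513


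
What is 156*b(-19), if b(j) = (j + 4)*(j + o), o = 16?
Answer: 7020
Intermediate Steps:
b(j) = (4 + j)*(16 + j) (b(j) = (j + 4)*(j + 16) = (4 + j)*(16 + j))
156*b(-19) = 156*(64 + (-19)² + 20*(-19)) = 156*(64 + 361 - 380) = 156*45 = 7020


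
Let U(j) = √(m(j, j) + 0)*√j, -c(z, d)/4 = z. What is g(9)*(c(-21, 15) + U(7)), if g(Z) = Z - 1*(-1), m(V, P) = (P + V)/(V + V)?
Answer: 840 + 10*√7 ≈ 866.46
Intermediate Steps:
c(z, d) = -4*z
m(V, P) = (P + V)/(2*V) (m(V, P) = (P + V)/((2*V)) = (P + V)*(1/(2*V)) = (P + V)/(2*V))
g(Z) = 1 + Z (g(Z) = Z + 1 = 1 + Z)
U(j) = √j (U(j) = √((j + j)/(2*j) + 0)*√j = √((2*j)/(2*j) + 0)*√j = √(1 + 0)*√j = √1*√j = 1*√j = √j)
g(9)*(c(-21, 15) + U(7)) = (1 + 9)*(-4*(-21) + √7) = 10*(84 + √7) = 840 + 10*√7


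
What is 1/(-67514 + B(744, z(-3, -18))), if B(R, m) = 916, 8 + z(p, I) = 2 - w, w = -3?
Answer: -1/66598 ≈ -1.5015e-5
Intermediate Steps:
z(p, I) = -3 (z(p, I) = -8 + (2 - 1*(-3)) = -8 + (2 + 3) = -8 + 5 = -3)
1/(-67514 + B(744, z(-3, -18))) = 1/(-67514 + 916) = 1/(-66598) = -1/66598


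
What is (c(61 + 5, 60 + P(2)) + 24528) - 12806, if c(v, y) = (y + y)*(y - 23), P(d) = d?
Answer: 16558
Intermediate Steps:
c(v, y) = 2*y*(-23 + y) (c(v, y) = (2*y)*(-23 + y) = 2*y*(-23 + y))
(c(61 + 5, 60 + P(2)) + 24528) - 12806 = (2*(60 + 2)*(-23 + (60 + 2)) + 24528) - 12806 = (2*62*(-23 + 62) + 24528) - 12806 = (2*62*39 + 24528) - 12806 = (4836 + 24528) - 12806 = 29364 - 12806 = 16558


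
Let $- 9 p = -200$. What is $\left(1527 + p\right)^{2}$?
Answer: $\frac{194407249}{81} \approx 2.4001 \cdot 10^{6}$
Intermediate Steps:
$p = \frac{200}{9}$ ($p = \left(- \frac{1}{9}\right) \left(-200\right) = \frac{200}{9} \approx 22.222$)
$\left(1527 + p\right)^{2} = \left(1527 + \frac{200}{9}\right)^{2} = \left(\frac{13943}{9}\right)^{2} = \frac{194407249}{81}$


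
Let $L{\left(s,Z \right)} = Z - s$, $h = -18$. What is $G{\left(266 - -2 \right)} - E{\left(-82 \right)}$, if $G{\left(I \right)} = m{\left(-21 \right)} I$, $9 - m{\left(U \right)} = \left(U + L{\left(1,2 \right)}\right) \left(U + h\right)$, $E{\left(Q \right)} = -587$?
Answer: $-206041$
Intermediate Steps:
$m{\left(U \right)} = 9 - \left(1 + U\right) \left(-18 + U\right)$ ($m{\left(U \right)} = 9 - \left(U + \left(2 - 1\right)\right) \left(U - 18\right) = 9 - \left(U + \left(2 - 1\right)\right) \left(-18 + U\right) = 9 - \left(U + 1\right) \left(-18 + U\right) = 9 - \left(1 + U\right) \left(-18 + U\right)$)
$G{\left(I \right)} = - 771 I$ ($G{\left(I \right)} = \left(27 - \left(-21\right)^{2} + 17 \left(-21\right)\right) I = \left(27 - 441 - 357\right) I = - 771 I$)
$G{\left(266 - -2 \right)} - E{\left(-82 \right)} = - 771 \left(266 - -2\right) - -587 = - 771 \left(266 + 2\right) + 587 = \left(-771\right) 268 + 587 = -206628 + 587 = -206041$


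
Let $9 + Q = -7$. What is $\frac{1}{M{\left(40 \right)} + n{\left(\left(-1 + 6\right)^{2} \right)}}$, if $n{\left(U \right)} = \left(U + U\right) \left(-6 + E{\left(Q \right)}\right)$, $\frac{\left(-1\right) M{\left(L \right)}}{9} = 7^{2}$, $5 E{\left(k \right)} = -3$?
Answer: $- \frac{1}{771} \approx -0.001297$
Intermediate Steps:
$Q = -16$ ($Q = -9 - 7 = -16$)
$E{\left(k \right)} = - \frac{3}{5}$ ($E{\left(k \right)} = \frac{1}{5} \left(-3\right) = - \frac{3}{5}$)
$M{\left(L \right)} = -441$ ($M{\left(L \right)} = - 9 \cdot 7^{2} = \left(-9\right) 49 = -441$)
$n{\left(U \right)} = - \frac{66 U}{5}$ ($n{\left(U \right)} = \left(U + U\right) \left(-6 - \frac{3}{5}\right) = 2 U \left(- \frac{33}{5}\right) = - \frac{66 U}{5}$)
$\frac{1}{M{\left(40 \right)} + n{\left(\left(-1 + 6\right)^{2} \right)}} = \frac{1}{-441 - \frac{66 \left(-1 + 6\right)^{2}}{5}} = \frac{1}{-441 - \frac{66 \cdot 5^{2}}{5}} = \frac{1}{-441 - 330} = \frac{1}{-771} = - \frac{1}{771}$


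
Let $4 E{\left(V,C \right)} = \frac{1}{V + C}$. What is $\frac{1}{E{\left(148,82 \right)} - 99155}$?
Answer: $- \frac{920}{91222599} \approx -1.0085 \cdot 10^{-5}$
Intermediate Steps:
$E{\left(V,C \right)} = \frac{1}{4 \left(C + V\right)}$ ($E{\left(V,C \right)} = \frac{1}{4 \left(V + C\right)} = \frac{1}{4 \left(C + V\right)}$)
$\frac{1}{E{\left(148,82 \right)} - 99155} = \frac{1}{\frac{1}{4 \left(82 + 148\right)} - 99155} = \frac{1}{\frac{1}{4 \cdot 230} - 99155} = \frac{1}{\frac{1}{4} \cdot \frac{1}{230} - 99155} = \frac{1}{\frac{1}{920} - 99155} = \frac{1}{- \frac{91222599}{920}} = - \frac{920}{91222599}$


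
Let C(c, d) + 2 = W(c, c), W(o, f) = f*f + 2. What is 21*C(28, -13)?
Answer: 16464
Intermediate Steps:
W(o, f) = 2 + f² (W(o, f) = f² + 2 = 2 + f²)
C(c, d) = c² (C(c, d) = -2 + (2 + c²) = c²)
21*C(28, -13) = 21*28² = 21*784 = 16464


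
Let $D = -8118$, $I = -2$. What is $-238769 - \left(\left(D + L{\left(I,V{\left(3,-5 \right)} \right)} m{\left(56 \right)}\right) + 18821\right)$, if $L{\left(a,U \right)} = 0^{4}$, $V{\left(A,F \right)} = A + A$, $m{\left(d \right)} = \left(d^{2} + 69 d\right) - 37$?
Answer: $-249472$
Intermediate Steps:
$m{\left(d \right)} = -37 + d^{2} + 69 d$
$V{\left(A,F \right)} = 2 A$
$L{\left(a,U \right)} = 0$
$-238769 - \left(\left(D + L{\left(I,V{\left(3,-5 \right)} \right)} m{\left(56 \right)}\right) + 18821\right) = -238769 - \left(\left(-8118 + 0 \left(-37 + 56^{2} + 69 \cdot 56\right)\right) + 18821\right) = -238769 - \left(\left(-8118 + 0 \left(-37 + 3136 + 3864\right)\right) + 18821\right) = -238769 - \left(\left(-8118 + 0 \cdot 6963\right) + 18821\right) = -238769 - \left(\left(-8118 + 0\right) + 18821\right) = -238769 - \left(-8118 + 18821\right) = -238769 - 10703 = -249472$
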